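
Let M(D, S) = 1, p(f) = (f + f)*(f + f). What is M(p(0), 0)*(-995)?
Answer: -995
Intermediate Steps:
p(f) = 4*f**2 (p(f) = (2*f)*(2*f) = 4*f**2)
M(p(0), 0)*(-995) = 1*(-995) = -995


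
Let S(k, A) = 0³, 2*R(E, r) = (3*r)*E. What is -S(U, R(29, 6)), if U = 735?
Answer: 0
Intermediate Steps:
R(E, r) = 3*E*r/2 (R(E, r) = ((3*r)*E)/2 = (3*E*r)/2 = 3*E*r/2)
S(k, A) = 0
-S(U, R(29, 6)) = -1*0 = 0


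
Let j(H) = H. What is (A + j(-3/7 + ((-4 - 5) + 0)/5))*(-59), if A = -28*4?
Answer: 235882/35 ≈ 6739.5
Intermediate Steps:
A = -112
(A + j(-3/7 + ((-4 - 5) + 0)/5))*(-59) = (-112 + (-3/7 + ((-4 - 5) + 0)/5))*(-59) = (-112 + (-3*⅐ + (-9 + 0)*(⅕)))*(-59) = (-112 + (-3/7 - 9*⅕))*(-59) = (-112 + (-3/7 - 9/5))*(-59) = (-112 - 78/35)*(-59) = -3998/35*(-59) = 235882/35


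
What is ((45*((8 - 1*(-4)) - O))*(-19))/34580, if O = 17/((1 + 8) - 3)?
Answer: -165/728 ≈ -0.22665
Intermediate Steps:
O = 17/6 (O = 17/(9 - 3) = 17/6 ≈ 2.8333)
((45*((8 - 1*(-4)) - O))*(-19))/34580 = ((45*((8 - 1*(-4)) - 1*17/6))*(-19))/34580 = ((45*((8 + 4) - 17/6))*(-19))*(1/34580) = ((45*(12 - 17/6))*(-19))*(1/34580) = ((45*(55/6))*(-19))*(1/34580) = ((825/2)*(-19))*(1/34580) = -15675/2*1/34580 = -165/728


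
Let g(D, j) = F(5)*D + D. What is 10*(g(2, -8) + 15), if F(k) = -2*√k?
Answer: 170 - 40*√5 ≈ 80.557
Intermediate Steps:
g(D, j) = D - 2*D*√5 (g(D, j) = (-2*√5)*D + D = -2*D*√5 + D = D - 2*D*√5)
10*(g(2, -8) + 15) = 10*(2*(1 - 2*√5) + 15) = 10*((2 - 4*√5) + 15) = 10*(17 - 4*√5) = 170 - 40*√5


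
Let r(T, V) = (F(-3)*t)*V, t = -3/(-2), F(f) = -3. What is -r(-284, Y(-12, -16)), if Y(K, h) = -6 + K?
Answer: -81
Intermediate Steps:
t = 3/2 (t = -3*(-1/2) = 3/2 ≈ 1.5000)
r(T, V) = -9*V/2 (r(T, V) = (-3*3/2)*V = -9*V/2)
-r(-284, Y(-12, -16)) = -(-9)*(-6 - 12)/2 = -(-9)*(-18)/2 = -1*81 = -81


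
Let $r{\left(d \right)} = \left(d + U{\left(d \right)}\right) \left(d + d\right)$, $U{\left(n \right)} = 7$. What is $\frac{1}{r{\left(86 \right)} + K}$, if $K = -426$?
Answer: $\frac{1}{15570} \approx 6.4226 \cdot 10^{-5}$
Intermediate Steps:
$r{\left(d \right)} = 2 d \left(7 + d\right)$ ($r{\left(d \right)} = \left(d + 7\right) \left(d + d\right) = \left(7 + d\right) 2 d = 2 d \left(7 + d\right)$)
$\frac{1}{r{\left(86 \right)} + K} = \frac{1}{2 \cdot 86 \left(7 + 86\right) - 426} = \frac{1}{2 \cdot 86 \cdot 93 - 426} = \frac{1}{15996 - 426} = \frac{1}{15570}$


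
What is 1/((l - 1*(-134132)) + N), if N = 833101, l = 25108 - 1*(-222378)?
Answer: 1/1214719 ≈ 8.2324e-7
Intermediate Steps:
l = 247486 (l = 25108 + 222378 = 247486)
1/((l - 1*(-134132)) + N) = 1/((247486 - 1*(-134132)) + 833101) = 1/((247486 + 134132) + 833101) = 1/(381618 + 833101) = 1/1214719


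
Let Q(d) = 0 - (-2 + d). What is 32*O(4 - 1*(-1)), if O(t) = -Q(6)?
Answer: 128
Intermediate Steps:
Q(d) = 2 - d (Q(d) = 0 + (2 - d) = 2 - d)
O(t) = 4 (O(t) = -(2 - 1*6) = -(2 - 6) = -1*(-4) = 4)
32*O(4 - 1*(-1)) = 32*4 = 128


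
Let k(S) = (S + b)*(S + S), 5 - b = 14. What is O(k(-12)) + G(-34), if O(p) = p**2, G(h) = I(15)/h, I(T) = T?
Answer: 8636529/34 ≈ 2.5402e+5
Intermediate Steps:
b = -9 (b = 5 - 1*14 = 5 - 14 = -9)
k(S) = 2*S*(-9 + S) (k(S) = (S - 9)*(S + S) = (-9 + S)*(2*S) = 2*S*(-9 + S))
G(h) = 15/h
O(k(-12)) + G(-34) = (2*(-12)*(-9 - 12))**2 + 15/(-34) = (2*(-12)*(-21))**2 + 15*(-1/34) = 504**2 - 15/34 = 254016 - 15/34 = 8636529/34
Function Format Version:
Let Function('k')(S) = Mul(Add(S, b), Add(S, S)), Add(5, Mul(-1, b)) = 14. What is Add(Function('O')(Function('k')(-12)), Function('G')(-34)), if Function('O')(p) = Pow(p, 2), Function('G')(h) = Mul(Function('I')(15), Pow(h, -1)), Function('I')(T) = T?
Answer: Rational(8636529, 34) ≈ 2.5402e+5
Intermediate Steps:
b = -9 (b = Add(5, Mul(-1, 14)) = Add(5, -14) = -9)
Function('k')(S) = Mul(2, S, Add(-9, S)) (Function('k')(S) = Mul(Add(S, -9), Add(S, S)) = Mul(Add(-9, S), Mul(2, S)) = Mul(2, S, Add(-9, S)))
Function('G')(h) = Mul(15, Pow(h, -1))
Add(Function('O')(Function('k')(-12)), Function('G')(-34)) = Add(Pow(Mul(2, -12, Add(-9, -12)), 2), Mul(15, Pow(-34, -1))) = Add(Pow(Mul(2, -12, -21), 2), Mul(15, Rational(-1, 34))) = Add(Pow(504, 2), Rational(-15, 34)) = Add(254016, Rational(-15, 34)) = Rational(8636529, 34)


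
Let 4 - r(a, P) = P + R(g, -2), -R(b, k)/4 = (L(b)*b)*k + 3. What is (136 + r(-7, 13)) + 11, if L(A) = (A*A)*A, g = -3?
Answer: -498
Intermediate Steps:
L(A) = A³ (L(A) = A²*A = A³)
R(b, k) = -12 - 4*k*b⁴ (R(b, k) = -4*((b³*b)*k + 3) = -4*(b⁴*k + 3) = -4*(k*b⁴ + 3) = -4*(3 + k*b⁴) = -12 - 4*k*b⁴)
r(a, P) = -632 - P (r(a, P) = 4 - (P + (-12 - 4*(-2)*(-3)⁴)) = 4 - (P + (-12 - 4*(-2)*81)) = 4 - (P + (-12 + 648)) = 4 - (P + 636) = 4 - (636 + P) = 4 + (-636 - P) = -632 - P)
(136 + r(-7, 13)) + 11 = (136 + (-632 - 1*13)) + 11 = (136 + (-632 - 13)) + 11 = (136 - 645) + 11 = -509 + 11 = -498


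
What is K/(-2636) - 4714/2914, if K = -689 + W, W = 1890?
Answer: -7962909/3840652 ≈ -2.0733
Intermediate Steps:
K = 1201 (K = -689 + 1890 = 1201)
K/(-2636) - 4714/2914 = 1201/(-2636) - 4714/2914 = 1201*(-1/2636) - 4714*1/2914 = -1201/2636 - 2357/1457 = -7962909/3840652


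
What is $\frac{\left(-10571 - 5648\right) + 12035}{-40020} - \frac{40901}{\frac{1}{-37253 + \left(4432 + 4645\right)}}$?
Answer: $\frac{11530027893926}{10005} \approx 1.1524 \cdot 10^{9}$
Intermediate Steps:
$\frac{\left(-10571 - 5648\right) + 12035}{-40020} - \frac{40901}{\frac{1}{-37253 + \left(4432 + 4645\right)}} = \left(-16219 + 12035\right) \left(- \frac{1}{40020}\right) - \frac{40901}{\frac{1}{-37253 + 9077}} = \left(-4184\right) \left(- \frac{1}{40020}\right) - \frac{40901}{\frac{1}{-28176}} = \frac{1046}{10005} - \frac{40901}{- \frac{1}{28176}} = \frac{1046}{10005} - -1152426576 = \frac{1046}{10005} + 1152426576 = \frac{11530027893926}{10005}$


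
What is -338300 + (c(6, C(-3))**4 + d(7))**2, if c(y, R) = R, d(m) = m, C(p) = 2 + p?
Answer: -338236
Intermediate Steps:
-338300 + (c(6, C(-3))**4 + d(7))**2 = -338300 + ((2 - 3)**4 + 7)**2 = -338300 + ((-1)**4 + 7)**2 = -338300 + (1 + 7)**2 = -338300 + 8**2 = -338300 + 64 = -338236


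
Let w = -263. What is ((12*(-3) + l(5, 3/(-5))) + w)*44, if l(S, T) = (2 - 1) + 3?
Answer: -12980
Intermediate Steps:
l(S, T) = 4 (l(S, T) = 1 + 3 = 4)
((12*(-3) + l(5, 3/(-5))) + w)*44 = ((12*(-3) + 4) - 263)*44 = ((-36 + 4) - 263)*44 = (-32 - 263)*44 = -295*44 = -12980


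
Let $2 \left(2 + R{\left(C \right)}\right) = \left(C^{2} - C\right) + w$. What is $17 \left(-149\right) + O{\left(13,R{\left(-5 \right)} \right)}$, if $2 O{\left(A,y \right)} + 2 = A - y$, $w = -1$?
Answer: $- \frac{10135}{4} \approx -2533.8$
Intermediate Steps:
$R{\left(C \right)} = - \frac{5}{2} + \frac{C^{2}}{2} - \frac{C}{2}$ ($R{\left(C \right)} = -2 + \frac{\left(C^{2} - C\right) - 1}{2} = -2 + \frac{-1 + C^{2} - C}{2} = -2 - \left(\frac{1}{2} + \frac{C}{2} - \frac{C^{2}}{2}\right) = - \frac{5}{2} + \frac{C^{2}}{2} - \frac{C}{2}$)
$O{\left(A,y \right)} = -1 + \frac{A}{2} - \frac{y}{2}$ ($O{\left(A,y \right)} = -1 + \frac{A - y}{2} = -1 + \left(\frac{A}{2} - \frac{y}{2}\right) = -1 + \frac{A}{2} - \frac{y}{2}$)
$17 \left(-149\right) + O{\left(13,R{\left(-5 \right)} \right)} = 17 \left(-149\right) - \left(- \frac{11}{2} + \frac{- \frac{5}{2} + \frac{\left(-5\right)^{2}}{2} - - \frac{5}{2}}{2}\right) = -2533 - \left(- \frac{11}{2} + \frac{- \frac{5}{2} + \frac{1}{2} \cdot 25 + \frac{5}{2}}{2}\right) = -2533 - \left(- \frac{11}{2} + \frac{- \frac{5}{2} + \frac{25}{2} + \frac{5}{2}}{2}\right) = -2533 - \frac{3}{4} = - \frac{10135}{4}$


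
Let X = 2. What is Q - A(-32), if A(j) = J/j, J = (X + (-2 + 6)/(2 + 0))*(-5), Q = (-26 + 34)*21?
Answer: 1339/8 ≈ 167.38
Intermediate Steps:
Q = 168 (Q = 8*21 = 168)
J = -20 (J = (2 + (-2 + 6)/(2 + 0))*(-5) = (2 + 4/2)*(-5) = (2 + 4*(½))*(-5) = (2 + 2)*(-5) = 4*(-5) = -20)
A(j) = -20/j
Q - A(-32) = 168 - (-20)/(-32) = 168 - (-20)*(-1)/32 = 168 - 1*5/8 = 168 - 5/8 = 1339/8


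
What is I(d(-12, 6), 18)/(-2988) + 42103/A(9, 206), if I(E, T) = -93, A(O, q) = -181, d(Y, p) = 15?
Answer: -41928977/180276 ≈ -232.58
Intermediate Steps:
I(d(-12, 6), 18)/(-2988) + 42103/A(9, 206) = -93/(-2988) + 42103/(-181) = -93*(-1/2988) + 42103*(-1/181) = 31/996 - 42103/181 = -41928977/180276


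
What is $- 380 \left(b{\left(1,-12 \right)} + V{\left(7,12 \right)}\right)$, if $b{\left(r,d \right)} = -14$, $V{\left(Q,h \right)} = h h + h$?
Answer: $-53960$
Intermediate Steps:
$V{\left(Q,h \right)} = h + h^{2}$ ($V{\left(Q,h \right)} = h^{2} + h = h + h^{2}$)
$- 380 \left(b{\left(1,-12 \right)} + V{\left(7,12 \right)}\right) = - 380 \left(-14 + 12 \left(1 + 12\right)\right) = - 380 \left(-14 + 12 \cdot 13\right) = - 380 \left(-14 + 156\right) = \left(-380\right) 142 = -53960$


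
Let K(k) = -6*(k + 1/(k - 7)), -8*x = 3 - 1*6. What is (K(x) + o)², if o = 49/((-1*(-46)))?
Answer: 1852321/23775376 ≈ 0.077909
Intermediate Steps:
o = 49/46 ≈ 1.0652
x = 3/8 (x = -(3 - 1*6)/8 = -(3 - 6)/8 = -⅛*(-3) = 3/8 ≈ 0.37500)
K(k) = -6*k - 6/(-7 + k) (K(k) = -6*(k + 1/(-7 + k)) = -6*k - 6/(-7 + k))
(K(x) + o)² = (6*(-1 - (3/8)² + 7*(3/8))/(-7 + 3/8) + 49/46)² = (6*(-1 - 1*9/64 + 21/8)/(-53/8) + 49/46)² = (6*(-8/53)*(-1 - 9/64 + 21/8) + 49/46)² = (6*(-8/53)*(95/64) + 49/46)² = (-285/212 + 49/46)² = (-1361/4876)² = 1852321/23775376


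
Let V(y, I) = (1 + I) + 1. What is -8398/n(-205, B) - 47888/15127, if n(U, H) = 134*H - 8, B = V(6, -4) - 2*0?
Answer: 56909729/2087526 ≈ 27.262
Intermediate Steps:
V(y, I) = 2 + I
B = -2 (B = (2 - 4) - 2*0 = -2 + 0 = -2)
n(U, H) = -8 + 134*H
-8398/n(-205, B) - 47888/15127 = -8398/(-8 + 134*(-2)) - 47888/15127 = -8398/(-8 - 268) - 47888*1/15127 = -8398/(-276) - 47888/15127 = -8398*(-1/276) - 47888/15127 = 4199/138 - 47888/15127 = 56909729/2087526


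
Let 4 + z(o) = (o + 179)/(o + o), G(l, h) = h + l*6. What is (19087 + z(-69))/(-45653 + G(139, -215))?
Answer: -658336/1553673 ≈ -0.42373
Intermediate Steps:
G(l, h) = h + 6*l
z(o) = -4 + (179 + o)/(2*o) (z(o) = -4 + (o + 179)/(o + o) = -4 + (179 + o)/((2*o)) = -4 + (179 + o)*(1/(2*o)) = -4 + (179 + o)/(2*o))
(19087 + z(-69))/(-45653 + G(139, -215)) = (19087 + (½)*(179 - 7*(-69))/(-69))/(-45653 + (-215 + 6*139)) = (19087 + (½)*(-1/69)*(179 + 483))/(-45653 + (-215 + 834)) = (19087 + (½)*(-1/69)*662)/(-45653 + 619) = (19087 - 331/69)/(-45034) = (1316672/69)*(-1/45034) = -658336/1553673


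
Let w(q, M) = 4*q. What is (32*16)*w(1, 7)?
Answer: 2048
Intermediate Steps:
(32*16)*w(1, 7) = (32*16)*(4*1) = 512*4 = 2048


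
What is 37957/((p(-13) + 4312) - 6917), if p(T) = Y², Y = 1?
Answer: -37957/2604 ≈ -14.576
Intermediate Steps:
p(T) = 1 (p(T) = 1² = 1)
37957/((p(-13) + 4312) - 6917) = 37957/((1 + 4312) - 6917) = 37957/(4313 - 6917) = 37957/(-2604) = 37957*(-1/2604) = -37957/2604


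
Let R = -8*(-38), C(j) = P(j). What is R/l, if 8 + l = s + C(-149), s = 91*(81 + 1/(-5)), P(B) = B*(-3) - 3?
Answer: 95/2434 ≈ 0.039030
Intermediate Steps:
P(B) = -3 - 3*B (P(B) = -3*B - 3 = -3 - 3*B)
s = 36764/5 (s = 91*(81 - ⅕) = 91*(404/5) = 36764/5 ≈ 7352.8)
C(j) = -3 - 3*j
R = 304
l = 38944/5 (l = -8 + (36764/5 + (-3 - 3*(-149))) = -8 + (36764/5 + (-3 + 447)) = -8 + (36764/5 + 444) = -8 + 38984/5 = 38944/5 ≈ 7788.8)
R/l = 304/(38944/5) = 304*(5/38944) = 95/2434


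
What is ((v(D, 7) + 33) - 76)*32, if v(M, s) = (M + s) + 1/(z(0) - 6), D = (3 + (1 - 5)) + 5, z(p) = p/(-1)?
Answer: -3088/3 ≈ -1029.3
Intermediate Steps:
z(p) = -p (z(p) = p*(-1) = -p)
D = 4 (D = (3 - 4) + 5 = -1 + 5 = 4)
v(M, s) = -⅙ + M + s (v(M, s) = (M + s) + 1/(-1*0 - 6) = (M + s) + 1/(0 - 6) = (M + s) + 1/(-6) = (M + s) - ⅙ = -⅙ + M + s)
((v(D, 7) + 33) - 76)*32 = (((-⅙ + 4 + 7) + 33) - 76)*32 = ((65/6 + 33) - 76)*32 = (263/6 - 76)*32 = -193/6*32 = -3088/3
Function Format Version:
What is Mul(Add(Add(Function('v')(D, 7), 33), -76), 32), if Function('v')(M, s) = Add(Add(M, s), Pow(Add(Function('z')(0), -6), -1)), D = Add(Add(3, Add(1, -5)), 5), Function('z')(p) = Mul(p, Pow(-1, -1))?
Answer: Rational(-3088, 3) ≈ -1029.3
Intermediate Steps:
Function('z')(p) = Mul(-1, p) (Function('z')(p) = Mul(p, -1) = Mul(-1, p))
D = 4 (D = Add(Add(3, -4), 5) = Add(-1, 5) = 4)
Function('v')(M, s) = Add(Rational(-1, 6), M, s) (Function('v')(M, s) = Add(Add(M, s), Pow(Add(Mul(-1, 0), -6), -1)) = Add(Add(M, s), Pow(Add(0, -6), -1)) = Add(Add(M, s), Pow(-6, -1)) = Add(Add(M, s), Rational(-1, 6)) = Add(Rational(-1, 6), M, s))
Mul(Add(Add(Function('v')(D, 7), 33), -76), 32) = Mul(Add(Add(Add(Rational(-1, 6), 4, 7), 33), -76), 32) = Mul(Add(Add(Rational(65, 6), 33), -76), 32) = Mul(Add(Rational(263, 6), -76), 32) = Mul(Rational(-193, 6), 32) = Rational(-3088, 3)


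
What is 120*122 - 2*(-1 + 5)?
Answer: 14632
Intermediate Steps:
120*122 - 2*(-1 + 5) = 14640 - 2*4 = 14640 - 8 = 14632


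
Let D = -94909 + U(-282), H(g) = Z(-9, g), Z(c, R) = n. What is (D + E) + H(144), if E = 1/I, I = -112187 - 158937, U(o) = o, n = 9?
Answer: -25806124569/271124 ≈ -95182.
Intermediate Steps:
Z(c, R) = 9
I = -271124
H(g) = 9
D = -95191 (D = -94909 - 282 = -95191)
E = -1/271124 (E = 1/(-271124) = -1/271124 ≈ -3.6884e-6)
(D + E) + H(144) = (-95191 - 1/271124) + 9 = -25808564685/271124 + 9 = -25806124569/271124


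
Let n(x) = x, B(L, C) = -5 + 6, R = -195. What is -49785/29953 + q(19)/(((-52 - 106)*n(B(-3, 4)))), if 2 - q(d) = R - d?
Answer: -7167939/2366287 ≈ -3.0292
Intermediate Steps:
B(L, C) = 1
q(d) = 197 + d (q(d) = 2 - (-195 - d) = 2 + (195 + d) = 197 + d)
-49785/29953 + q(19)/(((-52 - 106)*n(B(-3, 4)))) = -49785/29953 + (197 + 19)/(((-52 - 106)*1)) = -49785*1/29953 + 216/((-158*1)) = -49785/29953 + 216/(-158) = -49785/29953 + 216*(-1/158) = -49785/29953 - 108/79 = -7167939/2366287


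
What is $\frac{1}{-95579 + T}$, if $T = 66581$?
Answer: $- \frac{1}{28998} \approx -3.4485 \cdot 10^{-5}$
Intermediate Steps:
$\frac{1}{-95579 + T} = \frac{1}{-95579 + 66581} = \frac{1}{-28998} = - \frac{1}{28998}$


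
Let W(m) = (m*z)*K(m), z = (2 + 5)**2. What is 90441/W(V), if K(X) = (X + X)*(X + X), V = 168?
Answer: 10049/103262208 ≈ 9.7315e-5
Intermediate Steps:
K(X) = 4*X**2 (K(X) = (2*X)*(2*X) = 4*X**2)
z = 49 (z = 7**2 = 49)
W(m) = 196*m**3 (W(m) = (m*49)*(4*m**2) = (49*m)*(4*m**2) = 196*m**3)
90441/W(V) = 90441/((196*168**3)) = 90441/((196*4741632)) = 90441/929359872 = 90441*(1/929359872) = 10049/103262208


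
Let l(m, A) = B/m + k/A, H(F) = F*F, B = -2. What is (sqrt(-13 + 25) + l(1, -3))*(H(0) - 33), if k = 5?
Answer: 121 - 66*sqrt(3) ≈ 6.6846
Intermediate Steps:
H(F) = F**2
l(m, A) = -2/m + 5/A
(sqrt(-13 + 25) + l(1, -3))*(H(0) - 33) = (sqrt(-13 + 25) + (-2/1 + 5/(-3)))*(0**2 - 33) = (sqrt(12) + (-2*1 + 5*(-1/3)))*(0 - 33) = (2*sqrt(3) + (-2 - 5/3))*(-33) = (2*sqrt(3) - 11/3)*(-33) = (-11/3 + 2*sqrt(3))*(-33) = 121 - 66*sqrt(3)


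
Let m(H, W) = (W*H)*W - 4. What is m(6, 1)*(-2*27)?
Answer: -108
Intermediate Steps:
m(H, W) = -4 + H*W² (m(H, W) = (H*W)*W - 4 = H*W² - 4 = -4 + H*W²)
m(6, 1)*(-2*27) = (-4 + 6*1²)*(-2*27) = (-4 + 6*1)*(-54) = (-4 + 6)*(-54) = 2*(-54) = -108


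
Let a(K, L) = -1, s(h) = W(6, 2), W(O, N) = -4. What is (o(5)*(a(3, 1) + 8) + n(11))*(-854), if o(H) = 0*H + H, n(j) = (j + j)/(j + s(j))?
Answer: -32574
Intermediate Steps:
s(h) = -4
n(j) = 2*j/(-4 + j) (n(j) = (j + j)/(j - 4) = (2*j)/(-4 + j) = 2*j/(-4 + j))
o(H) = H (o(H) = 0 + H = H)
(o(5)*(a(3, 1) + 8) + n(11))*(-854) = (5*(-1 + 8) + 2*11/(-4 + 11))*(-854) = (5*7 + 2*11/7)*(-854) = (35 + 2*11*(⅐))*(-854) = (35 + 22/7)*(-854) = (267/7)*(-854) = -32574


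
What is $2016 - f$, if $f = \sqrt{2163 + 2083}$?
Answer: $2016 - \sqrt{4246} \approx 1950.8$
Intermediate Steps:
$f = \sqrt{4246} \approx 65.161$
$2016 - f = 2016 - \sqrt{4246}$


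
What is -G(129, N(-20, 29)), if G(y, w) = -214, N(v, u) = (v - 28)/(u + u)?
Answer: 214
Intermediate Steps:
N(v, u) = (-28 + v)/(2*u) (N(v, u) = (-28 + v)/((2*u)) = (-28 + v)*(1/(2*u)) = (-28 + v)/(2*u))
-G(129, N(-20, 29)) = -1*(-214) = 214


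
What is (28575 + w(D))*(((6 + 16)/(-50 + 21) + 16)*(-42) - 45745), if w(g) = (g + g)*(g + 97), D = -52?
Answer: -32142813255/29 ≈ -1.1084e+9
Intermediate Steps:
w(g) = 2*g*(97 + g) (w(g) = (2*g)*(97 + g) = 2*g*(97 + g))
(28575 + w(D))*(((6 + 16)/(-50 + 21) + 16)*(-42) - 45745) = (28575 + 2*(-52)*(97 - 52))*(((6 + 16)/(-50 + 21) + 16)*(-42) - 45745) = (28575 + 2*(-52)*45)*((22/(-29) + 16)*(-42) - 45745) = (28575 - 4680)*((22*(-1/29) + 16)*(-42) - 45745) = 23895*((-22/29 + 16)*(-42) - 45745) = 23895*((442/29)*(-42) - 45745) = 23895*(-18564/29 - 45745) = 23895*(-1345169/29) = -32142813255/29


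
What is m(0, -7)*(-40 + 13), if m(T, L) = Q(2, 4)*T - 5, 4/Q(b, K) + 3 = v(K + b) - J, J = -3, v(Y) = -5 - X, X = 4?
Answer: 135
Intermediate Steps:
v(Y) = -9 (v(Y) = -5 - 1*4 = -5 - 4 = -9)
Q(b, K) = -4/9 (Q(b, K) = 4/(-3 + (-9 - 1*(-3))) = 4/(-3 + (-9 + 3)) = 4/(-3 - 6) = 4/(-9) = 4*(-⅑) = -4/9)
m(T, L) = -5 - 4*T/9 (m(T, L) = -4*T/9 - 5 = -5 - 4*T/9)
m(0, -7)*(-40 + 13) = (-5 - 4/9*0)*(-40 + 13) = (-5 + 0)*(-27) = -5*(-27) = 135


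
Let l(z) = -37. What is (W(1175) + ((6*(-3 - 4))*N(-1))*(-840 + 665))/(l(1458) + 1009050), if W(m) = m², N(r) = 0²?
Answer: 1380625/1009013 ≈ 1.3683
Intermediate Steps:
N(r) = 0
(W(1175) + ((6*(-3 - 4))*N(-1))*(-840 + 665))/(l(1458) + 1009050) = (1175² + ((6*(-3 - 4))*0)*(-840 + 665))/(-37 + 1009050) = (1380625 + ((6*(-7))*0)*(-175))/1009013 = (1380625 - 42*0*(-175))*(1/1009013) = (1380625 + 0*(-175))*(1/1009013) = (1380625 + 0)*(1/1009013) = 1380625*(1/1009013) = 1380625/1009013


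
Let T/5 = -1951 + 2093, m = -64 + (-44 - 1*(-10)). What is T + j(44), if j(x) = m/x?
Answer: 15571/22 ≈ 707.77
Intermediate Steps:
m = -98 (m = -64 + (-44 + 10) = -64 - 34 = -98)
T = 710 (T = 5*(-1951 + 2093) = 5*142 = 710)
j(x) = -98/x
T + j(44) = 710 - 98/44 = 710 - 98*1/44 = 710 - 49/22 = 15571/22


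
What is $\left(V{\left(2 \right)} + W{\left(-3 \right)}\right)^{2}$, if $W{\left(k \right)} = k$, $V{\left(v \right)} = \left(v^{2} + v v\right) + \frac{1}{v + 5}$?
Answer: $\frac{1296}{49} \approx 26.449$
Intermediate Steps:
$V{\left(v \right)} = \frac{1}{5 + v} + 2 v^{2}$ ($V{\left(v \right)} = \left(v^{2} + v^{2}\right) + \frac{1}{5 + v} = 2 v^{2} + \frac{1}{5 + v} = \frac{1}{5 + v} + 2 v^{2}$)
$\left(V{\left(2 \right)} + W{\left(-3 \right)}\right)^{2} = \left(\frac{1 + 2 \cdot 2^{3} + 10 \cdot 2^{2}}{5 + 2} - 3\right)^{2} = \left(\frac{1 + 2 \cdot 8 + 10 \cdot 4}{7} - 3\right)^{2} = \left(\frac{1 + 16 + 40}{7} - 3\right)^{2} = \left(\frac{1}{7} \cdot 57 - 3\right)^{2} = \left(\frac{57}{7} - 3\right)^{2} = \left(\frac{36}{7}\right)^{2} = \frac{1296}{49}$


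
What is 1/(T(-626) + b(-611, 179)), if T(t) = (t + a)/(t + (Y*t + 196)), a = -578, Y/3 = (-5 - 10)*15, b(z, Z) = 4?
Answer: 105530/421819 ≈ 0.25018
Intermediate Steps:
Y = -675 (Y = 3*((-5 - 10)*15) = 3*(-15*15) = 3*(-225) = -675)
T(t) = (-578 + t)/(196 - 674*t) (T(t) = (t - 578)/(t + (-675*t + 196)) = (-578 + t)/(t + (196 - 675*t)) = (-578 + t)/(196 - 674*t))
1/(T(-626) + b(-611, 179)) = 1/((-578 - 626)/(2*(98 - 337*(-626))) + 4) = 1/((½)*(-1204)/(98 + 210962) + 4) = 1/((½)*(-1204)/211060 + 4) = 1/((½)*(1/211060)*(-1204) + 4) = 1/(-301/105530 + 4) = 1/(421819/105530) = 105530/421819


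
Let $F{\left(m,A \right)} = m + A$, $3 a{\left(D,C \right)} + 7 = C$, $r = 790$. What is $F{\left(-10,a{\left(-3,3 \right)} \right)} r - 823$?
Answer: $- \frac{29329}{3} \approx -9776.3$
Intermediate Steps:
$a{\left(D,C \right)} = - \frac{7}{3} + \frac{C}{3}$
$F{\left(m,A \right)} = A + m$
$F{\left(-10,a{\left(-3,3 \right)} \right)} r - 823 = \left(\left(- \frac{7}{3} + \frac{1}{3} \cdot 3\right) - 10\right) 790 - 823 = \left(\left(- \frac{7}{3} + 1\right) - 10\right) 790 - 823 = \left(- \frac{4}{3} - 10\right) 790 - 823 = \left(- \frac{34}{3}\right) 790 - 823 = - \frac{26860}{3} - 823 = - \frac{29329}{3}$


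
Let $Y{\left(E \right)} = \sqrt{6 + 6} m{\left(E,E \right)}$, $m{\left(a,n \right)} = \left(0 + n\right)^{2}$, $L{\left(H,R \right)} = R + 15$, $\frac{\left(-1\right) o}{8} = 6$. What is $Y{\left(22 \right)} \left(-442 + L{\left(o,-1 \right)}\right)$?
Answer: $- 414304 \sqrt{3} \approx -7.176 \cdot 10^{5}$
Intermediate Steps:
$o = -48$ ($o = \left(-8\right) 6 = -48$)
$L{\left(H,R \right)} = 15 + R$
$m{\left(a,n \right)} = n^{2}$
$Y{\left(E \right)} = 2 \sqrt{3} E^{2}$ ($Y{\left(E \right)} = \sqrt{6 + 6} E^{2} = \sqrt{12} E^{2} = 2 \sqrt{3} E^{2}$)
$Y{\left(22 \right)} \left(-442 + L{\left(o,-1 \right)}\right) = 2 \sqrt{3} \cdot 22^{2} \left(-442 + \left(15 - 1\right)\right) = 2 \sqrt{3} \cdot 484 \left(-442 + 14\right) = 968 \sqrt{3} \left(-428\right) = - 414304 \sqrt{3}$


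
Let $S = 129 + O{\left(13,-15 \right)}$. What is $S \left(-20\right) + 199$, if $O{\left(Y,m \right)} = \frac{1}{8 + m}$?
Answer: $- \frac{16647}{7} \approx -2378.1$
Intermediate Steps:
$S = \frac{902}{7}$ ($S = 129 + \frac{1}{8 - 15} = 129 + \frac{1}{-7} = 129 - \frac{1}{7} = \frac{902}{7} \approx 128.86$)
$S \left(-20\right) + 199 = \frac{902}{7} \left(-20\right) + 199 = - \frac{18040}{7} + 199 = - \frac{16647}{7}$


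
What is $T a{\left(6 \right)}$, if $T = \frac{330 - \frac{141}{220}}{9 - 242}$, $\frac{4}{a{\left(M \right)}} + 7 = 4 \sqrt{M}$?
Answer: $- \frac{507213}{602305} - \frac{289836 \sqrt{6}}{602305} \approx -2.0208$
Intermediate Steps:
$a{\left(M \right)} = \frac{4}{-7 + 4 \sqrt{M}}$
$T = - \frac{72459}{51260}$ ($T = \frac{330 - \frac{141}{220}}{-233} = \left(330 - \frac{141}{220}\right) \left(- \frac{1}{233}\right) = \frac{72459}{220} \left(- \frac{1}{233}\right) = - \frac{72459}{51260} \approx -1.4136$)
$T a{\left(6 \right)} = - \frac{72459 \frac{4}{-7 + 4 \sqrt{6}}}{51260} = - \frac{72459}{12815 \left(-7 + 4 \sqrt{6}\right)}$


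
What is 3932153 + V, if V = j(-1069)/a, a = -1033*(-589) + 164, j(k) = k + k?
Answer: 2393112245815/608601 ≈ 3.9322e+6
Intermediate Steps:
j(k) = 2*k
a = 608601 (a = 608437 + 164 = 608601)
V = -2138/608601 (V = (2*(-1069))/608601 = -2138*1/608601 = -2138/608601 ≈ -0.0035130)
3932153 + V = 3932153 - 2138/608601 = 2393112245815/608601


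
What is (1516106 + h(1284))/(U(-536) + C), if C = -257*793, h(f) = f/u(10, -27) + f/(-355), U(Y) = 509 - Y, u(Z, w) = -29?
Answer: -7803909107/1043686510 ≈ -7.4773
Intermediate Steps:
h(f) = -384*f/10295 (h(f) = f/(-29) + f/(-355) = f*(-1/29) + f*(-1/355) = -f/29 - f/355 = -384*f/10295)
C = -203801
(1516106 + h(1284))/(U(-536) + C) = (1516106 - 384/10295*1284)/((509 - 1*(-536)) - 203801) = (1516106 - 493056/10295)/((509 + 536) - 203801) = 15607818214/(10295*(1045 - 203801)) = (15607818214/10295)/(-202756) = (15607818214/10295)*(-1/202756) = -7803909107/1043686510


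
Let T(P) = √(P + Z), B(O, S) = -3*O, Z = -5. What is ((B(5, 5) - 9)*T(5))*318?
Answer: 0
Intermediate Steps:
T(P) = √(-5 + P) (T(P) = √(P - 5) = √(-5 + P))
((B(5, 5) - 9)*T(5))*318 = ((-3*5 - 9)*√(-5 + 5))*318 = ((-15 - 9)*√0)*318 = -24*0*318 = 0*318 = 0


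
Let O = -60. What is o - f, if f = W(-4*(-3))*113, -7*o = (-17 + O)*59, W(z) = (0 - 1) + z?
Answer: -594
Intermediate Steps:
W(z) = -1 + z
o = 649 (o = -(-17 - 60)*59/7 = -(-11)*59 = -⅐*(-4543) = 649)
f = 1243 (f = (-1 - 4*(-3))*113 = (-1 + 12)*113 = 11*113 = 1243)
o - f = 649 - 1*1243 = 649 - 1243 = -594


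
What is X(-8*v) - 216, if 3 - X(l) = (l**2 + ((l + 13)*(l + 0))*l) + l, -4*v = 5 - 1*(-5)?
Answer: -13833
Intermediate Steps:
v = -5/2 (v = -(5 - 1*(-5))/4 = -(5 + 5)/4 = -1/4*10 = -5/2 ≈ -2.5000)
X(l) = 3 - l - l**2 - l**2*(13 + l) (X(l) = 3 - ((l**2 + ((l + 13)*(l + 0))*l) + l) = 3 - ((l**2 + ((13 + l)*l)*l) + l) = 3 - ((l**2 + (l*(13 + l))*l) + l) = 3 - ((l**2 + l**2*(13 + l)) + l) = 3 - (l + l**2 + l**2*(13 + l)) = 3 + (-l - l**2 - l**2*(13 + l)) = 3 - l - l**2 - l**2*(13 + l))
X(-8*v) - 216 = (3 - (-8)*(-5)/2 - (-8*(-5/2))**3 - 14*(-8*(-5/2))**2) - 216 = (3 - 1*20 - 1*20**3 - 14*20**2) - 216 = (3 - 20 - 1*8000 - 14*400) - 216 = (3 - 20 - 8000 - 5600) - 216 = -13617 - 216 = -13833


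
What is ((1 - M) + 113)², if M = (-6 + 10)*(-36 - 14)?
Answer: 98596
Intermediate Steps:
M = -200 (M = 4*(-50) = -200)
((1 - M) + 113)² = ((1 - 1*(-200)) + 113)² = ((1 + 200) + 113)² = (201 + 113)² = 314² = 98596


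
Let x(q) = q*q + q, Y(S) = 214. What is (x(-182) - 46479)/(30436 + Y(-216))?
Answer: -13537/30650 ≈ -0.44166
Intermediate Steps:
x(q) = q + q**2 (x(q) = q**2 + q = q + q**2)
(x(-182) - 46479)/(30436 + Y(-216)) = (-182*(1 - 182) - 46479)/(30436 + 214) = (-182*(-181) - 46479)/30650 = (32942 - 46479)*(1/30650) = -13537*1/30650 = -13537/30650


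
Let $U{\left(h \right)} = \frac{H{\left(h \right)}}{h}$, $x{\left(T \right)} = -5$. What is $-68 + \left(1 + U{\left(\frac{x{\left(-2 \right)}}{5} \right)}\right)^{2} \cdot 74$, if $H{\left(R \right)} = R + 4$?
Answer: $228$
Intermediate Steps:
$H{\left(R \right)} = 4 + R$
$U{\left(h \right)} = \frac{4 + h}{h}$
$-68 + \left(1 + U{\left(\frac{x{\left(-2 \right)}}{5} \right)}\right)^{2} \cdot 74 = -68 + \left(1 + \frac{4 - \frac{5}{5}}{\left(-5\right) \frac{1}{5}}\right)^{2} \cdot 74 = -68 + \left(1 + \frac{4 - 1}{\left(-5\right) \frac{1}{5}}\right)^{2} \cdot 74 = -68 + \left(1 + \frac{4 - 1}{-1}\right)^{2} \cdot 74 = -68 + \left(1 - 3\right)^{2} \cdot 74 = -68 + \left(-2\right)^{2} \cdot 74 = -68 + 4 \cdot 74 = -68 + 296 = 228$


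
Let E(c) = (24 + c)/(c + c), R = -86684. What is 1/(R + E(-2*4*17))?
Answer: -17/1473621 ≈ -1.1536e-5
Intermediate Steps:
E(c) = (24 + c)/(2*c) (E(c) = (24 + c)/((2*c)) = (24 + c)*(1/(2*c)) = (24 + c)/(2*c))
1/(R + E(-2*4*17)) = 1/(-86684 + (24 - 2*4*17)/(2*((-2*4*17)))) = 1/(-86684 + (24 - 8*17)/(2*((-8*17)))) = 1/(-86684 + (½)*(24 - 136)/(-136)) = 1/(-86684 + (½)*(-1/136)*(-112)) = 1/(-86684 + 7/17) = 1/(-1473621/17) = -17/1473621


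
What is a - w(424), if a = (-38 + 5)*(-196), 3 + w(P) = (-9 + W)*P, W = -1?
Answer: 10711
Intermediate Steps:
w(P) = -3 - 10*P (w(P) = -3 + (-9 - 1)*P = -3 - 10*P)
a = 6468 (a = -33*(-196) = 6468)
a - w(424) = 6468 - (-3 - 10*424) = 6468 - (-3 - 4240) = 6468 - 1*(-4243) = 6468 + 4243 = 10711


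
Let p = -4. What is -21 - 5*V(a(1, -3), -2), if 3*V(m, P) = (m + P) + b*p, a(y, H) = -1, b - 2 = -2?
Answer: -16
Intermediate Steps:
b = 0 (b = 2 - 2 = 0)
V(m, P) = P/3 + m/3 (V(m, P) = ((m + P) + 0*(-4))/3 = ((P + m) + 0)/3 = (P + m)/3 = P/3 + m/3)
-21 - 5*V(a(1, -3), -2) = -21 - 5*((1/3)*(-2) + (1/3)*(-1)) = -21 - 5*(-2/3 - 1/3) = -21 - 5*(-1) = -21 + 5 = -16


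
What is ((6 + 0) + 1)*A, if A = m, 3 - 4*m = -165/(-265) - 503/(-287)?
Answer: 9503/8692 ≈ 1.0933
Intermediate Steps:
m = 9503/60844 (m = ¾ - (-165/(-265) - 503/(-287))/4 = ¾ - (-165*(-1/265) - 503*(-1/287))/4 = ¾ - (33/53 + 503/287)/4 = ¾ - ¼*36130/15211 = ¾ - 18065/30422 = 9503/60844 ≈ 0.15619)
A = 9503/60844 ≈ 0.15619
((6 + 0) + 1)*A = ((6 + 0) + 1)*(9503/60844) = (6 + 1)*(9503/60844) = 7*(9503/60844) = 9503/8692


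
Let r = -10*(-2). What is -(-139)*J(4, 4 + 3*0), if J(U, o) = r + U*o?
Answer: 5004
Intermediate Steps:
r = 20 (r = -2*(-10) = 20)
J(U, o) = 20 + U*o
-(-139)*J(4, 4 + 3*0) = -(-139)*(20 + 4*(4 + 3*0)) = -(-139)*(20 + 4*(4 + 0)) = -(-139)*(20 + 4*4) = -(-139)*(20 + 16) = -(-139)*36 = -1*(-5004) = 5004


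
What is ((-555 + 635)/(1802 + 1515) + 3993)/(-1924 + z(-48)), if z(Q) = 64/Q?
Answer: -39734583/19158992 ≈ -2.0739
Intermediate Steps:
((-555 + 635)/(1802 + 1515) + 3993)/(-1924 + z(-48)) = ((-555 + 635)/(1802 + 1515) + 3993)/(-1924 + 64/(-48)) = (80/3317 + 3993)/(-1924 + 64*(-1/48)) = (80*(1/3317) + 3993)/(-1924 - 4/3) = (80/3317 + 3993)/(-5776/3) = (13244861/3317)*(-3/5776) = -39734583/19158992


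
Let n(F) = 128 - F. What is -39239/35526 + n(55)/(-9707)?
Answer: -383486371/344850882 ≈ -1.1120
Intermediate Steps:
-39239/35526 + n(55)/(-9707) = -39239/35526 + (128 - 1*55)/(-9707) = -39239*1/35526 + (128 - 55)*(-1/9707) = -39239/35526 + 73*(-1/9707) = -39239/35526 - 73/9707 = -383486371/344850882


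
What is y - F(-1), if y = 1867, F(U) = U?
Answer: 1868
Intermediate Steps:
y - F(-1) = 1867 - 1*(-1) = 1867 + 1 = 1868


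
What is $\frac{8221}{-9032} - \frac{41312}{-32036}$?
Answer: $\frac{27440507}{72337288} \approx 0.37934$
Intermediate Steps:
$\frac{8221}{-9032} - \frac{41312}{-32036} = 8221 \left(- \frac{1}{9032}\right) - - \frac{10328}{8009} = - \frac{8221}{9032} + \frac{10328}{8009} = \frac{27440507}{72337288}$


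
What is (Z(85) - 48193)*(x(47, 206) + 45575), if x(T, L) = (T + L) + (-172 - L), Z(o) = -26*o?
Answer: -2290816350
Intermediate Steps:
x(T, L) = -172 + T (x(T, L) = (L + T) + (-172 - L) = -172 + T)
(Z(85) - 48193)*(x(47, 206) + 45575) = (-26*85 - 48193)*((-172 + 47) + 45575) = (-2210 - 48193)*(-125 + 45575) = -50403*45450 = -2290816350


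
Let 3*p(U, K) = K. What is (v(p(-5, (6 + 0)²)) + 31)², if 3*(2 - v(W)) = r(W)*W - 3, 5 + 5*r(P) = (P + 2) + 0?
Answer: 17956/25 ≈ 718.24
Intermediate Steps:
r(P) = -⅗ + P/5 (r(P) = -1 + ((P + 2) + 0)/5 = -1 + ((2 + P) + 0)/5 = -1 + (2 + P)/5 = -1 + (⅖ + P/5) = -⅗ + P/5)
p(U, K) = K/3
v(W) = 3 - W*(-⅗ + W/5)/3 (v(W) = 2 - ((-⅗ + W/5)*W - 3)/3 = 2 - (W*(-⅗ + W/5) - 3)/3 = 2 - (-3 + W*(-⅗ + W/5))/3 = 2 + (1 - W*(-⅗ + W/5)/3) = 3 - W*(-⅗ + W/5)/3)
(v(p(-5, (6 + 0)²)) + 31)² = ((3 - (6 + 0)²/3*(-3 + (6 + 0)²/3)/15) + 31)² = ((3 - (⅓)*6²*(-3 + (⅓)*6²)/15) + 31)² = ((3 - (⅓)*36*(-3 + (⅓)*36)/15) + 31)² = ((3 - 1/15*12*(-3 + 12)) + 31)² = ((3 - 1/15*12*9) + 31)² = ((3 - 36/5) + 31)² = (-21/5 + 31)² = (134/5)² = 17956/25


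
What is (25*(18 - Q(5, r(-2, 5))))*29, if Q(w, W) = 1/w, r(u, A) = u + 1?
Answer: 12905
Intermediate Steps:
r(u, A) = 1 + u
(25*(18 - Q(5, r(-2, 5))))*29 = (25*(18 - 1/5))*29 = (25*(18 - 1*⅕))*29 = (25*(18 - ⅕))*29 = (25*(89/5))*29 = 445*29 = 12905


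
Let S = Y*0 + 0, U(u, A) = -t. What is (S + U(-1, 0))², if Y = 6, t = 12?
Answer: 144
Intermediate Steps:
U(u, A) = -12 (U(u, A) = -1*12 = -12)
S = 0 (S = 6*0 + 0 = 0 + 0 = 0)
(S + U(-1, 0))² = (0 - 12)² = (-12)² = 144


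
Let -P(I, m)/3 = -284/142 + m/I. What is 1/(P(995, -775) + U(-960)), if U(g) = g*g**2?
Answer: -199/176062462341 ≈ -1.1303e-9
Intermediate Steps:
U(g) = g**3
P(I, m) = 6 - 3*m/I (P(I, m) = -3*(-284/142 + m/I) = -3*(-284*1/142 + m/I) = -3*(-2 + m/I) = 6 - 3*m/I)
1/(P(995, -775) + U(-960)) = 1/((6 - 3*(-775)/995) + (-960)**3) = 1/((6 - 3*(-775)*1/995) - 884736000) = 1/((6 + 465/199) - 884736000) = 1/(1659/199 - 884736000) = 1/(-176062462341/199) = -199/176062462341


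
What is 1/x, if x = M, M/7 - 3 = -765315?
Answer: -1/5357184 ≈ -1.8667e-7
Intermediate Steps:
M = -5357184 (M = 21 + 7*(-765315) = 21 - 5357205 = -5357184)
x = -5357184
1/x = 1/(-5357184) = -1/5357184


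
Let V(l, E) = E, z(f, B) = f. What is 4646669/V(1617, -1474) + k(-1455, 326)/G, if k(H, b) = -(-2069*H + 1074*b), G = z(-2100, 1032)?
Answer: -800766649/515900 ≈ -1552.2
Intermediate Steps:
G = -2100
k(H, b) = -1074*b + 2069*H
4646669/V(1617, -1474) + k(-1455, 326)/G = 4646669/(-1474) + (-1074*326 + 2069*(-1455))/(-2100) = 4646669*(-1/1474) + (-350124 - 3010395)*(-1/2100) = -4646669/1474 - 3360519*(-1/2100) = -4646669/1474 + 1120173/700 = -800766649/515900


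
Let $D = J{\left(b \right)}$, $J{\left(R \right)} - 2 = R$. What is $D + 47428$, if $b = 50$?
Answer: $47480$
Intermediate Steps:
$J{\left(R \right)} = 2 + R$
$D = 52$ ($D = 2 + 50 = 52$)
$D + 47428 = 52 + 47428 = 47480$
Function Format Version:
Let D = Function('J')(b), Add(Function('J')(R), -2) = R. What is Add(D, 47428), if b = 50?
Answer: 47480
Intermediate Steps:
Function('J')(R) = Add(2, R)
D = 52 (D = Add(2, 50) = 52)
Add(D, 47428) = Add(52, 47428) = 47480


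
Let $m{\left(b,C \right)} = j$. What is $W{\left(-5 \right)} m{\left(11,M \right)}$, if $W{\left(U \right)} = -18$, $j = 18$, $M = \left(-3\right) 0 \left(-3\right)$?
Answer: $-324$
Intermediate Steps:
$M = 0$ ($M = 0 \left(-3\right) = 0$)
$m{\left(b,C \right)} = 18$
$W{\left(-5 \right)} m{\left(11,M \right)} = \left(-18\right) 18 = -324$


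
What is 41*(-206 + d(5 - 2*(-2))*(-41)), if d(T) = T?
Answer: -23575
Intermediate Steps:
41*(-206 + d(5 - 2*(-2))*(-41)) = 41*(-206 + (5 - 2*(-2))*(-41)) = 41*(-206 + (5 + 4)*(-41)) = 41*(-206 + 9*(-41)) = 41*(-206 - 369) = 41*(-575) = -23575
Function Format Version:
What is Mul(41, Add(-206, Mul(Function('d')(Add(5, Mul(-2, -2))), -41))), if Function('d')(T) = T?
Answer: -23575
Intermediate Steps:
Mul(41, Add(-206, Mul(Function('d')(Add(5, Mul(-2, -2))), -41))) = Mul(41, Add(-206, Mul(Add(5, Mul(-2, -2)), -41))) = Mul(41, Add(-206, Mul(Add(5, 4), -41))) = Mul(41, Add(-206, Mul(9, -41))) = Mul(41, Add(-206, -369)) = Mul(41, -575) = -23575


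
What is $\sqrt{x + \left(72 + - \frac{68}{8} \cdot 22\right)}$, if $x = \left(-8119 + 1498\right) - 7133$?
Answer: $3 i \sqrt{1541} \approx 117.77 i$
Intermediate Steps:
$x = -13754$ ($x = -6621 - 7133 = -13754$)
$\sqrt{x + \left(72 + - \frac{68}{8} \cdot 22\right)} = \sqrt{-13754 + \left(72 + - \frac{68}{8} \cdot 22\right)} = \sqrt{-13754 + \left(72 + \left(-68\right) \frac{1}{8} \cdot 22\right)} = \sqrt{-13754 + \left(72 - 187\right)} = \sqrt{-13754 - 115} = \sqrt{-13869} = 3 i \sqrt{1541}$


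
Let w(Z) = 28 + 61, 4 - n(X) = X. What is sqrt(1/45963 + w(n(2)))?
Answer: 2*sqrt(5222811439)/15321 ≈ 9.4340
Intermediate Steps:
n(X) = 4 - X
w(Z) = 89
sqrt(1/45963 + w(n(2))) = sqrt(1/45963 + 89) = sqrt(4090708/45963) = 2*sqrt(5222811439)/15321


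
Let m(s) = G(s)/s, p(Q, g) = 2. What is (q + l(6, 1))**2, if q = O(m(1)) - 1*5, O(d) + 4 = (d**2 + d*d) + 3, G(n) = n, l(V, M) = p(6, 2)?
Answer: 4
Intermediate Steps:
l(V, M) = 2
m(s) = 1 (m(s) = s/s = 1)
O(d) = -1 + 2*d**2 (O(d) = -4 + ((d**2 + d*d) + 3) = -4 + ((d**2 + d**2) + 3) = -4 + (2*d**2 + 3) = -4 + (3 + 2*d**2) = -1 + 2*d**2)
q = -4 (q = (-1 + 2*1**2) - 1*5 = (-1 + 2*1) - 5 = (-1 + 2) - 5 = 1 - 5 = -4)
(q + l(6, 1))**2 = (-4 + 2)**2 = (-2)**2 = 4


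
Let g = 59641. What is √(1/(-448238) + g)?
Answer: √11982908965824566/448238 ≈ 244.22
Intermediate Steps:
√(1/(-448238) + g) = √(1/(-448238) + 59641) = √(-1/448238 + 59641) = √(26733362557/448238) = √11982908965824566/448238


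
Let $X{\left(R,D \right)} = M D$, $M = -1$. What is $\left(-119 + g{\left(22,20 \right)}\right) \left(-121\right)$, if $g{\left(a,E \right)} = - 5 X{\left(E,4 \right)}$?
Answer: $11979$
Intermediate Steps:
$X{\left(R,D \right)} = - D$
$g{\left(a,E \right)} = 20$ ($g{\left(a,E \right)} = - 5 \left(\left(-1\right) 4\right) = \left(-5\right) \left(-4\right) = 20$)
$\left(-119 + g{\left(22,20 \right)}\right) \left(-121\right) = \left(-119 + 20\right) \left(-121\right) = \left(-99\right) \left(-121\right) = 11979$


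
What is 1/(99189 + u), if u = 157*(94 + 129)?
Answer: 1/134200 ≈ 7.4516e-6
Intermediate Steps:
u = 35011 (u = 157*223 = 35011)
1/(99189 + u) = 1/(99189 + 35011) = 1/134200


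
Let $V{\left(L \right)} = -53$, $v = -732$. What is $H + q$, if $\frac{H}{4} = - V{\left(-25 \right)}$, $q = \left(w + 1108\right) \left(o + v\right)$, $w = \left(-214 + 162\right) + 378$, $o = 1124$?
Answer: $562340$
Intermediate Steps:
$w = 326$ ($w = -52 + 378 = 326$)
$q = 562128$ ($q = \left(326 + 1108\right) \left(1124 - 732\right) = 1434 \cdot 392 = 562128$)
$H = 212$ ($H = 4 \left(\left(-1\right) \left(-53\right)\right) = 4 \cdot 53 = 212$)
$H + q = 212 + 562128 = 562340$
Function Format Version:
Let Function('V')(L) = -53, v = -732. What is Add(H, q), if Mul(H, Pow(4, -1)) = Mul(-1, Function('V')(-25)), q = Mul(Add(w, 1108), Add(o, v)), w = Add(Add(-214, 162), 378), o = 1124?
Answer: 562340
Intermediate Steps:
w = 326 (w = Add(-52, 378) = 326)
q = 562128 (q = Mul(Add(326, 1108), Add(1124, -732)) = Mul(1434, 392) = 562128)
H = 212 (H = Mul(4, Mul(-1, -53)) = Mul(4, 53) = 212)
Add(H, q) = Add(212, 562128) = 562340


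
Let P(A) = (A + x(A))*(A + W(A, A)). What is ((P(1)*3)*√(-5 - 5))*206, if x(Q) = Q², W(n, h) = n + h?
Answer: 3708*I*√10 ≈ 11726.0*I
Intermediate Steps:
W(n, h) = h + n
P(A) = 3*A*(A + A²) (P(A) = (A + A²)*(A + (A + A)) = (A + A²)*(A + 2*A) = (A + A²)*(3*A) = 3*A*(A + A²))
((P(1)*3)*√(-5 - 5))*206 = (((3*1²*(1 + 1))*3)*√(-5 - 5))*206 = (((3*1*2)*3)*√(-10))*206 = ((6*3)*(I*√10))*206 = (18*(I*√10))*206 = (18*I*√10)*206 = 3708*I*√10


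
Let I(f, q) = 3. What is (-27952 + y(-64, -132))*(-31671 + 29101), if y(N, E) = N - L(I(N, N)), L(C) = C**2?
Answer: 72024250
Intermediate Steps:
y(N, E) = -9 + N (y(N, E) = N - 1*3**2 = N - 1*9 = N - 9 = -9 + N)
(-27952 + y(-64, -132))*(-31671 + 29101) = (-27952 + (-9 - 64))*(-31671 + 29101) = (-27952 - 73)*(-2570) = -28025*(-2570) = 72024250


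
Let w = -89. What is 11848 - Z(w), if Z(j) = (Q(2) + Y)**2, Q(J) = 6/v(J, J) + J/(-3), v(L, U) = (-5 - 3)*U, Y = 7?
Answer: 6803999/576 ≈ 11813.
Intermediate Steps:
v(L, U) = -8*U
Q(J) = -3/(4*J) - J/3 (Q(J) = 6/((-8*J)) + J/(-3) = 6*(-1/(8*J)) + J*(-1/3) = -3/(4*J) - J/3)
Z(j) = 20449/576 (Z(j) = ((-3/4/2 - 1/3*2) + 7)**2 = ((-3/4*1/2 - 2/3) + 7)**2 = ((-3/8 - 2/3) + 7)**2 = (-25/24 + 7)**2 = (143/24)**2 = 20449/576)
11848 - Z(w) = 11848 - 1*20449/576 = 11848 - 20449/576 = 6803999/576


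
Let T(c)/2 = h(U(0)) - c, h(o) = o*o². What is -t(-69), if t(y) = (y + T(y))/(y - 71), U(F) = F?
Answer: 69/140 ≈ 0.49286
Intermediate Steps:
h(o) = o³
T(c) = -2*c (T(c) = 2*(0³ - c) = 2*(0 - c) = 2*(-c) = -2*c)
t(y) = -y/(-71 + y) (t(y) = (y - 2*y)/(y - 71) = (-y)/(-71 + y) = -y/(-71 + y))
-t(-69) = -(-1)*(-69)/(-71 - 69) = -(-1)*(-69)/(-140) = -(-1)*(-69)*(-1)/140 = -1*(-69/140) = 69/140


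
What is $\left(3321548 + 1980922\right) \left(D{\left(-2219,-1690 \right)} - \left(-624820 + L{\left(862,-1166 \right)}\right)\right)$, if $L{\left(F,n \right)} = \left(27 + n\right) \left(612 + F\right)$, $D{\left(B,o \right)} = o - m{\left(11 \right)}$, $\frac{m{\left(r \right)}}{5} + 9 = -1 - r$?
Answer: $12206927538870$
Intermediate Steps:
$m{\left(r \right)} = -50 - 5 r$ ($m{\left(r \right)} = -45 + 5 \left(-1 - r\right) = -45 - \left(5 + 5 r\right) = -50 - 5 r$)
$D{\left(B,o \right)} = 105 + o$ ($D{\left(B,o \right)} = o - \left(-50 - 55\right) = o - -105 = o + 105 = 105 + o$)
$\left(3321548 + 1980922\right) \left(D{\left(-2219,-1690 \right)} - \left(-624820 + L{\left(862,-1166 \right)}\right)\right) = \left(3321548 + 1980922\right) \left(\left(105 - 1690\right) - \left(-608296 - 1718684 + 23274\right)\right) = 5302470 \left(-1585 + \left(624820 - \left(16524 + 23274 - 713592 - 1005092\right)\right)\right) = 5302470 \left(-1585 + \left(624820 - -1678886\right)\right) = 5302470 \left(-1585 + \left(624820 + 1678886\right)\right) = 5302470 \left(-1585 + 2303706\right) = 5302470 \cdot 2302121 = 12206927538870$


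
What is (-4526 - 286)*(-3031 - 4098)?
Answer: 34304748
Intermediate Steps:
(-4526 - 286)*(-3031 - 4098) = -4812*(-7129) = 34304748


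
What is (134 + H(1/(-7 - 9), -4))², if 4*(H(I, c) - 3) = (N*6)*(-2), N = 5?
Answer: 14884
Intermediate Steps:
H(I, c) = -12 (H(I, c) = 3 + ((5*6)*(-2))/4 = 3 + (30*(-2))/4 = 3 + (¼)*(-60) = 3 - 15 = -12)
(134 + H(1/(-7 - 9), -4))² = (134 - 12)² = 122² = 14884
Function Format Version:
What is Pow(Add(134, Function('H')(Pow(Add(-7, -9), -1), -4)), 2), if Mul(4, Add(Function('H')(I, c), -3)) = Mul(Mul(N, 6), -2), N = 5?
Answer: 14884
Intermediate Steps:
Function('H')(I, c) = -12 (Function('H')(I, c) = Add(3, Mul(Rational(1, 4), Mul(Mul(5, 6), -2))) = Add(3, Mul(Rational(1, 4), Mul(30, -2))) = Add(3, Mul(Rational(1, 4), -60)) = Add(3, -15) = -12)
Pow(Add(134, Function('H')(Pow(Add(-7, -9), -1), -4)), 2) = Pow(Add(134, -12), 2) = Pow(122, 2) = 14884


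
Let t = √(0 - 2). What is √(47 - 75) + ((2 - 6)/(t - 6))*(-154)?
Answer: -1848/19 + 2*I*√7 - 308*I*√2/19 ≈ -97.263 - 17.634*I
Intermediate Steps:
t = I*√2 (t = √(-2) = I*√2 ≈ 1.4142*I)
√(47 - 75) + ((2 - 6)/(t - 6))*(-154) = √(47 - 75) + ((2 - 6)/(I*√2 - 6))*(-154) = √(-28) - 4/(-6 + I*√2)*(-154) = 2*I*√7 + 616/(-6 + I*√2) = 616/(-6 + I*√2) + 2*I*√7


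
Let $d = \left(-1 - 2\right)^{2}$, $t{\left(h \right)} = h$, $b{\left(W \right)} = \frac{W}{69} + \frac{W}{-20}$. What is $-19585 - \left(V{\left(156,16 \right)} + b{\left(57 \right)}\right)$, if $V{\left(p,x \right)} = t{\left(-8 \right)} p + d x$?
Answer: $- \frac{8500329}{460} \approx -18479.0$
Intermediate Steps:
$b{\left(W \right)} = - \frac{49 W}{1380}$ ($b{\left(W \right)} = W \frac{1}{69} + W \left(- \frac{1}{20}\right) = \frac{W}{69} - \frac{W}{20} = - \frac{49 W}{1380}$)
$d = 9$ ($d = \left(-3\right)^{2} = 9$)
$V{\left(p,x \right)} = - 8 p + 9 x$
$-19585 - \left(V{\left(156,16 \right)} + b{\left(57 \right)}\right) = -19585 - \left(\left(\left(-8\right) 156 + 9 \cdot 16\right) - \frac{931}{460}\right) = -19585 - \left(\left(-1248 + 144\right) - \frac{931}{460}\right) = -19585 - \left(-1104 - \frac{931}{460}\right) = -19585 - - \frac{508771}{460} = -19585 + \frac{508771}{460} = - \frac{8500329}{460}$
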